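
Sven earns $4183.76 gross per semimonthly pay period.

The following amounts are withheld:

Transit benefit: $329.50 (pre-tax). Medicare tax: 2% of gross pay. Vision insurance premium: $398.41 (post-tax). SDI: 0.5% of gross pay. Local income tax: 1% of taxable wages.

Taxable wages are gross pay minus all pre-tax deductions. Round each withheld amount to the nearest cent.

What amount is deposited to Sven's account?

Transit benefit: $329.50
Taxable wages = $4183.76 − $329.50 = $3854.26
Local income tax: $3854.26 × 0.01 = $38.54
SDI: $4183.76 × 0.005 = $20.92
Medicare tax: $4183.76 × 0.02 = $83.68
Vision insurance premium: $398.41
Total deductions = $329.50 + $38.54 + $20.92 + $83.68 + $398.41 = $871.05
Net pay = $4183.76 − $871.05 = $3312.71

$3312.71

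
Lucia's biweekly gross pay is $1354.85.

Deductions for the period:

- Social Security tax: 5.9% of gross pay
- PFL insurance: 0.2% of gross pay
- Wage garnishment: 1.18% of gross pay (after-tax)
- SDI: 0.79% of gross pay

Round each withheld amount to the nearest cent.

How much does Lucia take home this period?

PFL insurance: $1354.85 × 0.002 = $2.71
SDI: $1354.85 × 0.0079 = $10.70
Social Security tax: $1354.85 × 0.059 = $79.94
Wage garnishment: $1354.85 × 0.0118 = $15.99
Total deductions = $2.71 + $10.70 + $79.94 + $15.99 = $109.34
Net pay = $1354.85 − $109.34 = $1245.51

$1245.51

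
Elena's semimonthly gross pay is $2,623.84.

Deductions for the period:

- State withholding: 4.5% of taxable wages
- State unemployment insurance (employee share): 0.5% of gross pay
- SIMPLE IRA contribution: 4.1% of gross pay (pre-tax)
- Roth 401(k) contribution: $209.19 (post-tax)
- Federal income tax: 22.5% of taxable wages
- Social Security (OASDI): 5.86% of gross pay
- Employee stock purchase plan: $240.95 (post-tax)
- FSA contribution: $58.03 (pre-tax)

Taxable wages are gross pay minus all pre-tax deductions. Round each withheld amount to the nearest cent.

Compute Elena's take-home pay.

FSA contribution: $58.03
SIMPLE IRA contribution: $2,623.84 × 0.041 = $107.58
Pre-tax total = $58.03 + $107.58 = $165.61
Taxable wages = $2,623.84 − $165.61 = $2,458.23
State withholding: $2,458.23 × 0.045 = $110.62
Federal income tax: $2,458.23 × 0.225 = $553.10
Social Security (OASDI): $2,623.84 × 0.0586 = $153.76
State unemployment insurance (employee share): $2,623.84 × 0.005 = $13.12
Employee stock purchase plan: $240.95
Roth 401(k) contribution: $209.19
Total deductions = $58.03 + $107.58 + $110.62 + $553.10 + $153.76 + $13.12 + $240.95 + $209.19 = $1,446.35
Net pay = $2,623.84 − $1,446.35 = $1,177.49

$1,177.49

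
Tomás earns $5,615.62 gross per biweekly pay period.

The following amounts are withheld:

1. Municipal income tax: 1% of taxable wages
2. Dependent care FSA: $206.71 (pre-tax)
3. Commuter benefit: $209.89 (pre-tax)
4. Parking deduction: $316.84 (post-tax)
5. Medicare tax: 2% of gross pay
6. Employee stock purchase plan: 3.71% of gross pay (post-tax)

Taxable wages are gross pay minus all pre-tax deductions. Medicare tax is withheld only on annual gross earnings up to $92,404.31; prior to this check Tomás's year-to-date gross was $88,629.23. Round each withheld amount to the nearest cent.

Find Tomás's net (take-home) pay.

$4,546.35

Commuter benefit: $209.89
Dependent care FSA: $206.71
Pre-tax total = $209.89 + $206.71 = $416.60
Taxable wages = $5,615.62 − $416.60 = $5,199.02
Municipal income tax: $5,199.02 × 0.01 = $51.99
Medicare tax: only $92,404.31 − $88,629.23 = $3,775.08 of this check is subject → $3,775.08 × 0.02 = $75.50
Parking deduction: $316.84
Employee stock purchase plan: $5,615.62 × 0.0371 = $208.34
Total deductions = $209.89 + $206.71 + $51.99 + $75.50 + $316.84 + $208.34 = $1,069.27
Net pay = $5,615.62 − $1,069.27 = $4,546.35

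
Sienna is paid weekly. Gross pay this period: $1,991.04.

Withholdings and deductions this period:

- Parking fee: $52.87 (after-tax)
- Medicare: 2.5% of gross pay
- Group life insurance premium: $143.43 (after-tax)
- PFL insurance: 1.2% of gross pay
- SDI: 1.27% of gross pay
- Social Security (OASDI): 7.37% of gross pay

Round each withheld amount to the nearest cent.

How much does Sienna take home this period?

$1,549.04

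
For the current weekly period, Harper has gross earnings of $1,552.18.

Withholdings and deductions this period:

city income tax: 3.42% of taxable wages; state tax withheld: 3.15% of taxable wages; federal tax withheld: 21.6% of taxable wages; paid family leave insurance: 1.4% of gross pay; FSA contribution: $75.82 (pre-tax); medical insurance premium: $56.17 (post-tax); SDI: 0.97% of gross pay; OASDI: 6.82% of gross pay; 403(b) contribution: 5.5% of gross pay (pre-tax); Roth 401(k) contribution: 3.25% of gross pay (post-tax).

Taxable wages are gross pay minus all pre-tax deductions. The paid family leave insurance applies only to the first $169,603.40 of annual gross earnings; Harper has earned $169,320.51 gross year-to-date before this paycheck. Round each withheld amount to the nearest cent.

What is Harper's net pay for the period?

$767.65

403(b) contribution: $1,552.18 × 0.055 = $85.37
FSA contribution: $75.82
Pre-tax total = $85.37 + $75.82 = $161.19
Taxable wages = $1,552.18 − $161.19 = $1,390.99
City income tax: $1,390.99 × 0.0342 = $47.57
Federal tax withheld: $1,390.99 × 0.216 = $300.45
State tax withheld: $1,390.99 × 0.0315 = $43.82
Paid family leave insurance: only $169,603.40 − $169,320.51 = $282.89 of this check is subject → $282.89 × 0.014 = $3.96
SDI: $1,552.18 × 0.0097 = $15.06
OASDI: $1,552.18 × 0.0682 = $105.86
Roth 401(k) contribution: $1,552.18 × 0.0325 = $50.45
Medical insurance premium: $56.17
Total deductions = $85.37 + $75.82 + $47.57 + $300.45 + $43.82 + $3.96 + $15.06 + $105.86 + $50.45 + $56.17 = $784.53
Net pay = $1,552.18 − $784.53 = $767.65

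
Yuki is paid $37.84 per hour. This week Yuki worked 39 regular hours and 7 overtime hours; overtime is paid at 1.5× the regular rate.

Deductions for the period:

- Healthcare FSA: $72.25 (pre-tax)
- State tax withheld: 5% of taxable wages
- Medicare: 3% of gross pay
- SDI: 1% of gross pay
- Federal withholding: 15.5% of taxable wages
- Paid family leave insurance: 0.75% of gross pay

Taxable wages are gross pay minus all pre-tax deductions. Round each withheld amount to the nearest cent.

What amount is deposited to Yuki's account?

$1342.69

Regular pay: 39 × $37.84 = $1475.76
Overtime pay: 7 × $37.84 × 1.5 = $397.32
Gross pay = $1475.76 + $397.32 = $1873.08
Healthcare FSA: $72.25
Taxable wages = $1873.08 − $72.25 = $1800.83
Federal withholding: $1800.83 × 0.155 = $279.13
State tax withheld: $1800.83 × 0.05 = $90.04
Medicare: $1873.08 × 0.03 = $56.19
SDI: $1873.08 × 0.01 = $18.73
Paid family leave insurance: $1873.08 × 0.0075 = $14.05
Total deductions = $72.25 + $279.13 + $90.04 + $56.19 + $18.73 + $14.05 = $530.39
Net pay = $1873.08 − $530.39 = $1342.69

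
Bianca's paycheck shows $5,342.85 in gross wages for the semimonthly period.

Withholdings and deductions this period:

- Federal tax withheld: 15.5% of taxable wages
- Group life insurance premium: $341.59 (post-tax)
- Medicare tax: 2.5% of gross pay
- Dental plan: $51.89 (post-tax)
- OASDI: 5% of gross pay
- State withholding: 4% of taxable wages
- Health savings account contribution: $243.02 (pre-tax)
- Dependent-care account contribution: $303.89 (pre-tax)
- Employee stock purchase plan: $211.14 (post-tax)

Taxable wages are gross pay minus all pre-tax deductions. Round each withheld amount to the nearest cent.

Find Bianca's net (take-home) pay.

$2,855.40

Health savings account contribution: $243.02
Dependent-care account contribution: $303.89
Pre-tax total = $243.02 + $303.89 = $546.91
Taxable wages = $5,342.85 − $546.91 = $4,795.94
State withholding: $4,795.94 × 0.04 = $191.84
Federal tax withheld: $4,795.94 × 0.155 = $743.37
Medicare tax: $5,342.85 × 0.025 = $133.57
OASDI: $5,342.85 × 0.05 = $267.14
Employee stock purchase plan: $211.14
Group life insurance premium: $341.59
Dental plan: $51.89
Total deductions = $243.02 + $303.89 + $191.84 + $743.37 + $133.57 + $267.14 + $211.14 + $341.59 + $51.89 = $2,487.45
Net pay = $5,342.85 − $2,487.45 = $2,855.40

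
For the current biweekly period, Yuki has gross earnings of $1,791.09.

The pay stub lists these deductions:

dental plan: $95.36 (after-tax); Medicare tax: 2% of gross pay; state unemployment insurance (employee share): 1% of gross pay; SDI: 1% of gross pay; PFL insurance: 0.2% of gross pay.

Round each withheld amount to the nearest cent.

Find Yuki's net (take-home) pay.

State unemployment insurance (employee share): $1,791.09 × 0.01 = $17.91
SDI: $1,791.09 × 0.01 = $17.91
PFL insurance: $1,791.09 × 0.002 = $3.58
Medicare tax: $1,791.09 × 0.02 = $35.82
Dental plan: $95.36
Total deductions = $17.91 + $17.91 + $3.58 + $35.82 + $95.36 = $170.58
Net pay = $1,791.09 − $170.58 = $1,620.51

$1,620.51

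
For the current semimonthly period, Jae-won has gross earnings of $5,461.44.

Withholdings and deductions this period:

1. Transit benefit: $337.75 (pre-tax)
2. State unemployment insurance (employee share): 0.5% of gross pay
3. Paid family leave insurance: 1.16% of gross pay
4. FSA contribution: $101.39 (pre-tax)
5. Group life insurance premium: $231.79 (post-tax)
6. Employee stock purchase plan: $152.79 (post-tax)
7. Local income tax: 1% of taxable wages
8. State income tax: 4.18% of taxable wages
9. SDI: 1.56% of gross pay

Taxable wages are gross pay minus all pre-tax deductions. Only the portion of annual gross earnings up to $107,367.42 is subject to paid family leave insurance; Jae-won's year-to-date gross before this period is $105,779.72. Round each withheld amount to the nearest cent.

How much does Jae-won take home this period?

$4,246.64

Transit benefit: $337.75
FSA contribution: $101.39
Pre-tax total = $337.75 + $101.39 = $439.14
Taxable wages = $5,461.44 − $439.14 = $5,022.30
State income tax: $5,022.30 × 0.0418 = $209.93
Local income tax: $5,022.30 × 0.01 = $50.22
SDI: $5,461.44 × 0.0156 = $85.20
Paid family leave insurance: only $107,367.42 − $105,779.72 = $1,587.70 of this check is subject → $1,587.70 × 0.0116 = $18.42
State unemployment insurance (employee share): $5,461.44 × 0.005 = $27.31
Employee stock purchase plan: $152.79
Group life insurance premium: $231.79
Total deductions = $337.75 + $101.39 + $209.93 + $50.22 + $85.20 + $18.42 + $27.31 + $152.79 + $231.79 = $1,214.80
Net pay = $5,461.44 − $1,214.80 = $4,246.64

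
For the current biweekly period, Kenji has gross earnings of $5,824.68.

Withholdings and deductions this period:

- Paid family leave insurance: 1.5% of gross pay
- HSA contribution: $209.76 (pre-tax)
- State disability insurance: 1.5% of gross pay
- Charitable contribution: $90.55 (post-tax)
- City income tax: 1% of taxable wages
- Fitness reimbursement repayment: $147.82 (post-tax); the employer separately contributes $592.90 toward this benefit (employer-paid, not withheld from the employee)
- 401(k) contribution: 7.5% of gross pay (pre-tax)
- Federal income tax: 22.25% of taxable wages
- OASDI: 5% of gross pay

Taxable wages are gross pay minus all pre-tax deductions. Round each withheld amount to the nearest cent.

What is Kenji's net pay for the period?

$3,269.83

401(k) contribution: $5,824.68 × 0.075 = $436.85
HSA contribution: $209.76
Pre-tax total = $436.85 + $209.76 = $646.61
Taxable wages = $5,824.68 − $646.61 = $5,178.07
City income tax: $5,178.07 × 0.01 = $51.78
Federal income tax: $5,178.07 × 0.2225 = $1,152.12
OASDI: $5,824.68 × 0.05 = $291.23
State disability insurance: $5,824.68 × 0.015 = $87.37
Paid family leave insurance: $5,824.68 × 0.015 = $87.37
Fitness reimbursement repayment: $147.82
Charitable contribution: $90.55
(Employer's $592.90 toward fitness reimbursement repayment is not withheld from the employee.)
Total deductions = $436.85 + $209.76 + $51.78 + $1,152.12 + $291.23 + $87.37 + $87.37 + $147.82 + $90.55 = $2,554.85
Net pay = $5,824.68 − $2,554.85 = $3,269.83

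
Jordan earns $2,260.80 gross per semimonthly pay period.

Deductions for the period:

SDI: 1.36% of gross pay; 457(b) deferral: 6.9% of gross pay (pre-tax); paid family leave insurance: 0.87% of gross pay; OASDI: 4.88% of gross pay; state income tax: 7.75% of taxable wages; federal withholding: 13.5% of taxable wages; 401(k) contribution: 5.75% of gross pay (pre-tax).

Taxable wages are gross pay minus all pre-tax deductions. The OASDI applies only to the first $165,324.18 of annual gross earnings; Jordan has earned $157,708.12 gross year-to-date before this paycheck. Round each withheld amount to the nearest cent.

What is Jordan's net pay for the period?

401(k) contribution: $2,260.80 × 0.0575 = $130.00
457(b) deferral: $2,260.80 × 0.069 = $156.00
Pre-tax total = $130.00 + $156.00 = $286.00
Taxable wages = $2,260.80 − $286.00 = $1,974.80
State income tax: $1,974.80 × 0.0775 = $153.05
Federal withholding: $1,974.80 × 0.135 = $266.60
SDI: $2,260.80 × 0.0136 = $30.75
OASDI: cap not yet reached, full $2,260.80 is subject → $2,260.80 × 0.0488 = $110.33
Paid family leave insurance: $2,260.80 × 0.0087 = $19.67
Total deductions = $130.00 + $156.00 + $153.05 + $266.60 + $30.75 + $110.33 + $19.67 = $866.40
Net pay = $2,260.80 − $866.40 = $1,394.40

$1,394.40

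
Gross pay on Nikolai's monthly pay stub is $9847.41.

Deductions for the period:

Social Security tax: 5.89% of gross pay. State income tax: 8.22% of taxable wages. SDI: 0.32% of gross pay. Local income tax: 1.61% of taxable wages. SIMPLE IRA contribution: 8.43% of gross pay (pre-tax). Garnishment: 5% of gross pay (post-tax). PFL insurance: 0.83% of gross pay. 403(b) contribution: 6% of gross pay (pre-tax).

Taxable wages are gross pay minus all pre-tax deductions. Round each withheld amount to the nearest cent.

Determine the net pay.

$6412.49

SIMPLE IRA contribution: $9847.41 × 0.0843 = $830.14
403(b) contribution: $9847.41 × 0.06 = $590.84
Pre-tax total = $830.14 + $590.84 = $1420.98
Taxable wages = $9847.41 − $1420.98 = $8426.43
State income tax: $8426.43 × 0.0822 = $692.65
Local income tax: $8426.43 × 0.0161 = $135.67
SDI: $9847.41 × 0.0032 = $31.51
PFL insurance: $9847.41 × 0.0083 = $81.73
Social Security tax: $9847.41 × 0.0589 = $580.01
Garnishment: $9847.41 × 0.05 = $492.37
Total deductions = $830.14 + $590.84 + $692.65 + $135.67 + $31.51 + $81.73 + $580.01 + $492.37 = $3434.92
Net pay = $9847.41 − $3434.92 = $6412.49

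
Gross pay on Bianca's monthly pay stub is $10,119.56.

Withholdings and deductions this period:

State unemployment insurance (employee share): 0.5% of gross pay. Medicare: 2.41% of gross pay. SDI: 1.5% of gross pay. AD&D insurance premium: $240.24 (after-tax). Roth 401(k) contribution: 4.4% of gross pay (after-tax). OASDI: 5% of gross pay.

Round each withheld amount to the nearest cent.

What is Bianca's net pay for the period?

$8,481.81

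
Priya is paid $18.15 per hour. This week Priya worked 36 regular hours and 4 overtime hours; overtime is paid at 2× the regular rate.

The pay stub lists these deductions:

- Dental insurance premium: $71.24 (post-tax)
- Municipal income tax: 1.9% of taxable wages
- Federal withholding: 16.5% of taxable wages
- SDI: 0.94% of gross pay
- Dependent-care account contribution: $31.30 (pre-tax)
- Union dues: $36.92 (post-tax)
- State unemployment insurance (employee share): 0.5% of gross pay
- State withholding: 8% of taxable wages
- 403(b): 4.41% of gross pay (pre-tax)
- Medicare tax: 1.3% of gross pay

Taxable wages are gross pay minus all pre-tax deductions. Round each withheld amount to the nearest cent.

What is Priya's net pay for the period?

$408.77

Regular pay: 36 × $18.15 = $653.40
Overtime pay: 4 × $18.15 × 2 = $145.20
Gross pay = $653.40 + $145.20 = $798.60
403(b): $798.60 × 0.0441 = $35.22
Dependent-care account contribution: $31.30
Pre-tax total = $35.22 + $31.30 = $66.52
Taxable wages = $798.60 − $66.52 = $732.08
State withholding: $732.08 × 0.08 = $58.57
Federal withholding: $732.08 × 0.165 = $120.79
Municipal income tax: $732.08 × 0.019 = $13.91
State unemployment insurance (employee share): $798.60 × 0.005 = $3.99
SDI: $798.60 × 0.0094 = $7.51
Medicare tax: $798.60 × 0.013 = $10.38
Dental insurance premium: $71.24
Union dues: $36.92
Total deductions = $35.22 + $31.30 + $58.57 + $120.79 + $13.91 + $3.99 + $7.51 + $10.38 + $71.24 + $36.92 = $389.83
Net pay = $798.60 − $389.83 = $408.77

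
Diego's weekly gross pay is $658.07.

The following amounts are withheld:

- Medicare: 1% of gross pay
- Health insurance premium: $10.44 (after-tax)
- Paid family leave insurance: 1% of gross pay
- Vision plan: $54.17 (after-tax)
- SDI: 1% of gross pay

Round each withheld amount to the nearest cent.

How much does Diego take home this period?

$573.72

Medicare: $658.07 × 0.01 = $6.58
SDI: $658.07 × 0.01 = $6.58
Paid family leave insurance: $658.07 × 0.01 = $6.58
Health insurance premium: $10.44
Vision plan: $54.17
Total deductions = $6.58 + $6.58 + $6.58 + $10.44 + $54.17 = $84.35
Net pay = $658.07 − $84.35 = $573.72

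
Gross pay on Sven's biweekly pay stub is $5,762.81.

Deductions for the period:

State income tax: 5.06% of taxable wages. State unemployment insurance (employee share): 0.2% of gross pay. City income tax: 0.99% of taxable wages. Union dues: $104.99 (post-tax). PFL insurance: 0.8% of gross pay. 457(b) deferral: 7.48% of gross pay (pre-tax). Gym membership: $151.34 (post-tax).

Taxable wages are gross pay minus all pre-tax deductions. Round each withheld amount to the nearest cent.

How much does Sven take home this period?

457(b) deferral: $5,762.81 × 0.0748 = $431.06
Taxable wages = $5,762.81 − $431.06 = $5,331.75
City income tax: $5,331.75 × 0.0099 = $52.78
State income tax: $5,331.75 × 0.0506 = $269.79
State unemployment insurance (employee share): $5,762.81 × 0.002 = $11.53
PFL insurance: $5,762.81 × 0.008 = $46.10
Union dues: $104.99
Gym membership: $151.34
Total deductions = $431.06 + $52.78 + $269.79 + $11.53 + $46.10 + $104.99 + $151.34 = $1,067.59
Net pay = $5,762.81 − $1,067.59 = $4,695.22

$4,695.22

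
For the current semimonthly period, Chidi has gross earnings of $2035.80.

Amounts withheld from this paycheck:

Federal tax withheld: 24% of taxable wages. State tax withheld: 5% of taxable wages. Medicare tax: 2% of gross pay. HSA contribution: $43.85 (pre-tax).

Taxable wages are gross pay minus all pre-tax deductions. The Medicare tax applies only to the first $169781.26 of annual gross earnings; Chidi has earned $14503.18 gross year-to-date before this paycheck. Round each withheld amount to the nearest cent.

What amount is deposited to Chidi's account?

HSA contribution: $43.85
Taxable wages = $2035.80 − $43.85 = $1991.95
State tax withheld: $1991.95 × 0.05 = $99.60
Federal tax withheld: $1991.95 × 0.24 = $478.07
Medicare tax: cap not yet reached, full $2035.80 is subject → $2035.80 × 0.02 = $40.72
Total deductions = $43.85 + $99.60 + $478.07 + $40.72 = $662.24
Net pay = $2035.80 − $662.24 = $1373.56

$1373.56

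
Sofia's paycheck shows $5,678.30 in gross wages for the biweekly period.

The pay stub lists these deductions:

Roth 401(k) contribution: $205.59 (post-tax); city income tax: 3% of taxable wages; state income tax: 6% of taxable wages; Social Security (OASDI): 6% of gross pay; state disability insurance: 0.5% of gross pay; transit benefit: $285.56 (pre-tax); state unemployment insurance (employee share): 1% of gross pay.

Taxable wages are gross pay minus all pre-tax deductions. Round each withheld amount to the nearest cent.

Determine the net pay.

Transit benefit: $285.56
Taxable wages = $5,678.30 − $285.56 = $5,392.74
City income tax: $5,392.74 × 0.03 = $161.78
State income tax: $5,392.74 × 0.06 = $323.56
State disability insurance: $5,678.30 × 0.005 = $28.39
State unemployment insurance (employee share): $5,678.30 × 0.01 = $56.78
Social Security (OASDI): $5,678.30 × 0.06 = $340.70
Roth 401(k) contribution: $205.59
Total deductions = $285.56 + $161.78 + $323.56 + $28.39 + $56.78 + $340.70 + $205.59 = $1,402.36
Net pay = $5,678.30 − $1,402.36 = $4,275.94

$4,275.94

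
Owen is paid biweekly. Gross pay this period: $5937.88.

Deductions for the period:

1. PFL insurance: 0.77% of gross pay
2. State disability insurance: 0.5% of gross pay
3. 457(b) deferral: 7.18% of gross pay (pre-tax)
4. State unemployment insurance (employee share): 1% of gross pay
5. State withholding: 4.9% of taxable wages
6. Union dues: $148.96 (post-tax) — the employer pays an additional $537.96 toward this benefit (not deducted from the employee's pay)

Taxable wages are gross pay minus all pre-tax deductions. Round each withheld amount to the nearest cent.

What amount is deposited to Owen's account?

457(b) deferral: $5937.88 × 0.0718 = $426.34
Taxable wages = $5937.88 − $426.34 = $5511.54
State withholding: $5511.54 × 0.049 = $270.07
PFL insurance: $5937.88 × 0.0077 = $45.72
State disability insurance: $5937.88 × 0.005 = $29.69
State unemployment insurance (employee share): $5937.88 × 0.01 = $59.38
Union dues: $148.96
(Employer's $537.96 toward union dues is not withheld from the employee.)
Total deductions = $426.34 + $270.07 + $45.72 + $29.69 + $59.38 + $148.96 = $980.16
Net pay = $5937.88 − $980.16 = $4957.72

$4957.72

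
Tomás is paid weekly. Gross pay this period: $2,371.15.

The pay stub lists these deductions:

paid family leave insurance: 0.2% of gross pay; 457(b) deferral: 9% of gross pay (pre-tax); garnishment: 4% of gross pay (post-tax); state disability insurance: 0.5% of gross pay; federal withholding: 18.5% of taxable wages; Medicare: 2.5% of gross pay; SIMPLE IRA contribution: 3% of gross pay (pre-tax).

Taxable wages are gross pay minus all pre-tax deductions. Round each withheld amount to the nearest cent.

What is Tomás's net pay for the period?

$1,529.87

457(b) deferral: $2,371.15 × 0.09 = $213.40
SIMPLE IRA contribution: $2,371.15 × 0.03 = $71.13
Pre-tax total = $213.40 + $71.13 = $284.53
Taxable wages = $2,371.15 − $284.53 = $2,086.62
Federal withholding: $2,086.62 × 0.185 = $386.02
Medicare: $2,371.15 × 0.025 = $59.28
Paid family leave insurance: $2,371.15 × 0.002 = $4.74
State disability insurance: $2,371.15 × 0.005 = $11.86
Garnishment: $2,371.15 × 0.04 = $94.85
Total deductions = $213.40 + $71.13 + $386.02 + $59.28 + $4.74 + $11.86 + $94.85 = $841.28
Net pay = $2,371.15 − $841.28 = $1,529.87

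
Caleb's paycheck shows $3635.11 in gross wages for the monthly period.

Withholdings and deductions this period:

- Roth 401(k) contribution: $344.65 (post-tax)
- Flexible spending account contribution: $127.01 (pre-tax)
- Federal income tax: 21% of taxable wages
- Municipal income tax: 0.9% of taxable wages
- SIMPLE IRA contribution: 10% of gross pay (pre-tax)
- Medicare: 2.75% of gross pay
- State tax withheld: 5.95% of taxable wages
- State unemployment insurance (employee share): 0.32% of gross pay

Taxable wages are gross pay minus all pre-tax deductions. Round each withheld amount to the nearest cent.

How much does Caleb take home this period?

Flexible spending account contribution: $127.01
SIMPLE IRA contribution: $3635.11 × 0.1 = $363.51
Pre-tax total = $127.01 + $363.51 = $490.52
Taxable wages = $3635.11 − $490.52 = $3144.59
Municipal income tax: $3144.59 × 0.009 = $28.30
Federal income tax: $3144.59 × 0.21 = $660.36
State tax withheld: $3144.59 × 0.0595 = $187.10
Medicare: $3635.11 × 0.0275 = $99.97
State unemployment insurance (employee share): $3635.11 × 0.0032 = $11.63
Roth 401(k) contribution: $344.65
Total deductions = $127.01 + $363.51 + $28.30 + $660.36 + $187.10 + $99.97 + $11.63 + $344.65 = $1822.53
Net pay = $3635.11 − $1822.53 = $1812.58

$1812.58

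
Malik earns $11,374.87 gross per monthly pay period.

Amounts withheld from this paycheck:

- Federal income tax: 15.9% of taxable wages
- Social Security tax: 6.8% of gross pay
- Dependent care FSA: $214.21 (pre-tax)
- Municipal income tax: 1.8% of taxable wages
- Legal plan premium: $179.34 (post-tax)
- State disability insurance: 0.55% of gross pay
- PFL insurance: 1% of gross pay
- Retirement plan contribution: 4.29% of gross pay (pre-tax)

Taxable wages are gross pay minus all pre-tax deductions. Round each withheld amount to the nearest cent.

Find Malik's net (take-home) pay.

$7,654.47

Dependent care FSA: $214.21
Retirement plan contribution: $11,374.87 × 0.0429 = $487.98
Pre-tax total = $214.21 + $487.98 = $702.19
Taxable wages = $11,374.87 − $702.19 = $10,672.68
Federal income tax: $10,672.68 × 0.159 = $1,696.96
Municipal income tax: $10,672.68 × 0.018 = $192.11
State disability insurance: $11,374.87 × 0.0055 = $62.56
PFL insurance: $11,374.87 × 0.01 = $113.75
Social Security tax: $11,374.87 × 0.068 = $773.49
Legal plan premium: $179.34
Total deductions = $214.21 + $487.98 + $1,696.96 + $192.11 + $62.56 + $113.75 + $773.49 + $179.34 = $3,720.40
Net pay = $11,374.87 − $3,720.40 = $7,654.47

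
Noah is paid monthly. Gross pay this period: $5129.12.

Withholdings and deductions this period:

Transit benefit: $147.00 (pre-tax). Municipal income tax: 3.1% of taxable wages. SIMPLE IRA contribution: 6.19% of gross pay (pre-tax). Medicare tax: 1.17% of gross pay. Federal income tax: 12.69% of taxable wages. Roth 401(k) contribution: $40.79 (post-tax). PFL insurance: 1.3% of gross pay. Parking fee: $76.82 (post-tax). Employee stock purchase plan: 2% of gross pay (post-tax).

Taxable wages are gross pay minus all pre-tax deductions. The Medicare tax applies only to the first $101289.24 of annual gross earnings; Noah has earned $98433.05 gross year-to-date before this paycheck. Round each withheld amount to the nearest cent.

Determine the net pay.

$3607.80

SIMPLE IRA contribution: $5129.12 × 0.0619 = $317.49
Transit benefit: $147.00
Pre-tax total = $317.49 + $147.00 = $464.49
Taxable wages = $5129.12 − $464.49 = $4664.63
Federal income tax: $4664.63 × 0.1269 = $591.94
Municipal income tax: $4664.63 × 0.031 = $144.60
PFL insurance: $5129.12 × 0.013 = $66.68
Medicare tax: only $101289.24 − $98433.05 = $2856.19 of this check is subject → $2856.19 × 0.0117 = $33.42
Employee stock purchase plan: $5129.12 × 0.02 = $102.58
Parking fee: $76.82
Roth 401(k) contribution: $40.79
Total deductions = $317.49 + $147.00 + $591.94 + $144.60 + $66.68 + $33.42 + $102.58 + $76.82 + $40.79 = $1521.32
Net pay = $5129.12 − $1521.32 = $3607.80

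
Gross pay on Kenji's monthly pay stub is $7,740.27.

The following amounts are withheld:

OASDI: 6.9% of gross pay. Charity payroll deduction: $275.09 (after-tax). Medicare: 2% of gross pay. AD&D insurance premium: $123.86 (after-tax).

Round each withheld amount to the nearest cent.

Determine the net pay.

OASDI: $7,740.27 × 0.069 = $534.08
Medicare: $7,740.27 × 0.02 = $154.81
AD&D insurance premium: $123.86
Charity payroll deduction: $275.09
Total deductions = $534.08 + $154.81 + $123.86 + $275.09 = $1,087.84
Net pay = $7,740.27 − $1,087.84 = $6,652.43

$6,652.43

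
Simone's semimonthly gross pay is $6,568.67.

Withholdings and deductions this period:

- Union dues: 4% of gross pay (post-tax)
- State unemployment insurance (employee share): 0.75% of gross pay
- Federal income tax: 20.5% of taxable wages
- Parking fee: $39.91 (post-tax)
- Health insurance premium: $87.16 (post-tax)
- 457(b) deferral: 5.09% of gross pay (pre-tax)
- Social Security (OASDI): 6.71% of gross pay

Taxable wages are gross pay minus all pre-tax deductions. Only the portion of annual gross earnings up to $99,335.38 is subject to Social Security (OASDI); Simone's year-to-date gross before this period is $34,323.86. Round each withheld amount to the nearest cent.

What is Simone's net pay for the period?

457(b) deferral: $6,568.67 × 0.0509 = $334.35
Taxable wages = $6,568.67 − $334.35 = $6,234.32
Federal income tax: $6,234.32 × 0.205 = $1,278.04
State unemployment insurance (employee share): $6,568.67 × 0.0075 = $49.27
Social Security (OASDI): cap not yet reached, full $6,568.67 is subject → $6,568.67 × 0.0671 = $440.76
Health insurance premium: $87.16
Parking fee: $39.91
Union dues: $6,568.67 × 0.04 = $262.75
Total deductions = $334.35 + $1,278.04 + $49.27 + $440.76 + $87.16 + $39.91 + $262.75 = $2,492.24
Net pay = $6,568.67 − $2,492.24 = $4,076.43

$4,076.43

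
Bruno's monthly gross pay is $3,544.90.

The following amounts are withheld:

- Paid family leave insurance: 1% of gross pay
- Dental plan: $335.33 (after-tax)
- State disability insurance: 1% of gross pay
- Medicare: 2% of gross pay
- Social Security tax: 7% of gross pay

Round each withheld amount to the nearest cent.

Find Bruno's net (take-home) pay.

Social Security tax: $3,544.90 × 0.07 = $248.14
Medicare: $3,544.90 × 0.02 = $70.90
State disability insurance: $3,544.90 × 0.01 = $35.45
Paid family leave insurance: $3,544.90 × 0.01 = $35.45
Dental plan: $335.33
Total deductions = $248.14 + $70.90 + $35.45 + $35.45 + $335.33 = $725.27
Net pay = $3,544.90 − $725.27 = $2,819.63

$2,819.63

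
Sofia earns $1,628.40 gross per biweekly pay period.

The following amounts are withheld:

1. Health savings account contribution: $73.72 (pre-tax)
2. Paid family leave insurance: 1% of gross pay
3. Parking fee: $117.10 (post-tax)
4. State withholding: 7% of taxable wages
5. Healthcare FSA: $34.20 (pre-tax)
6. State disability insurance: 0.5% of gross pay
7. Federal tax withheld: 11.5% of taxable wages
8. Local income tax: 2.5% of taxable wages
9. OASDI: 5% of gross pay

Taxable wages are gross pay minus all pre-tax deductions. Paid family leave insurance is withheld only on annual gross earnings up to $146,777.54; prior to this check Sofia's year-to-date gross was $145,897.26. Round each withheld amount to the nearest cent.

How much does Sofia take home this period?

$985.72

Healthcare FSA: $34.20
Health savings account contribution: $73.72
Pre-tax total = $34.20 + $73.72 = $107.92
Taxable wages = $1,628.40 − $107.92 = $1,520.48
Federal tax withheld: $1,520.48 × 0.115 = $174.86
State withholding: $1,520.48 × 0.07 = $106.43
Local income tax: $1,520.48 × 0.025 = $38.01
Paid family leave insurance: only $146,777.54 − $145,897.26 = $880.28 of this check is subject → $880.28 × 0.01 = $8.80
State disability insurance: $1,628.40 × 0.005 = $8.14
OASDI: $1,628.40 × 0.05 = $81.42
Parking fee: $117.10
Total deductions = $34.20 + $73.72 + $174.86 + $106.43 + $38.01 + $8.80 + $8.14 + $81.42 + $117.10 = $642.68
Net pay = $1,628.40 − $642.68 = $985.72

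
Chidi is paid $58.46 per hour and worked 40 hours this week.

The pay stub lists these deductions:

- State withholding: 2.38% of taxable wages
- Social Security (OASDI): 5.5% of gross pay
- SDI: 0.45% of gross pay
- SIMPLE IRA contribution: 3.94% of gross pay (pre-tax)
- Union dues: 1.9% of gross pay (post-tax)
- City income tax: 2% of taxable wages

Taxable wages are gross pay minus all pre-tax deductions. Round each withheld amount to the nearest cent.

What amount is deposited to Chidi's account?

$1964.32

Gross pay: 40 × $58.46 = $2338.40
SIMPLE IRA contribution: $2338.40 × 0.0394 = $92.13
Taxable wages = $2338.40 − $92.13 = $2246.27
City income tax: $2246.27 × 0.02 = $44.93
State withholding: $2246.27 × 0.0238 = $53.46
SDI: $2338.40 × 0.0045 = $10.52
Social Security (OASDI): $2338.40 × 0.055 = $128.61
Union dues: $2338.40 × 0.019 = $44.43
Total deductions = $92.13 + $44.93 + $53.46 + $10.52 + $128.61 + $44.43 = $374.08
Net pay = $2338.40 − $374.08 = $1964.32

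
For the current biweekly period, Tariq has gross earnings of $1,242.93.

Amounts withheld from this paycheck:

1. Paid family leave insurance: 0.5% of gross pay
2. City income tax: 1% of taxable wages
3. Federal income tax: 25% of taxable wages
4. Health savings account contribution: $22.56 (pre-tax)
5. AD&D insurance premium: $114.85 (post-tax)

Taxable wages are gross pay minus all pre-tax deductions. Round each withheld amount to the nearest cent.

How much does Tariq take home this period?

$782.02

Health savings account contribution: $22.56
Taxable wages = $1,242.93 − $22.56 = $1,220.37
Federal income tax: $1,220.37 × 0.25 = $305.09
City income tax: $1,220.37 × 0.01 = $12.20
Paid family leave insurance: $1,242.93 × 0.005 = $6.21
AD&D insurance premium: $114.85
Total deductions = $22.56 + $305.09 + $12.20 + $6.21 + $114.85 = $460.91
Net pay = $1,242.93 − $460.91 = $782.02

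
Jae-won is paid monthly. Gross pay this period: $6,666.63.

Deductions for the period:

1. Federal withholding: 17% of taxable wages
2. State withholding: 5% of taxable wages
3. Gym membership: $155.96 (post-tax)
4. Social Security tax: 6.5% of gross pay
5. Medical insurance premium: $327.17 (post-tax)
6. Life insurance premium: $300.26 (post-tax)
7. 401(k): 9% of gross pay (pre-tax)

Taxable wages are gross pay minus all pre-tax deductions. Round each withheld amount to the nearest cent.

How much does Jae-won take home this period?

401(k): $6,666.63 × 0.09 = $600.00
Taxable wages = $6,666.63 − $600.00 = $6,066.63
Federal withholding: $6,066.63 × 0.17 = $1,031.33
State withholding: $6,066.63 × 0.05 = $303.33
Social Security tax: $6,666.63 × 0.065 = $433.33
Medical insurance premium: $327.17
Life insurance premium: $300.26
Gym membership: $155.96
Total deductions = $600.00 + $1,031.33 + $303.33 + $433.33 + $327.17 + $300.26 + $155.96 = $3,151.38
Net pay = $6,666.63 − $3,151.38 = $3,515.25

$3,515.25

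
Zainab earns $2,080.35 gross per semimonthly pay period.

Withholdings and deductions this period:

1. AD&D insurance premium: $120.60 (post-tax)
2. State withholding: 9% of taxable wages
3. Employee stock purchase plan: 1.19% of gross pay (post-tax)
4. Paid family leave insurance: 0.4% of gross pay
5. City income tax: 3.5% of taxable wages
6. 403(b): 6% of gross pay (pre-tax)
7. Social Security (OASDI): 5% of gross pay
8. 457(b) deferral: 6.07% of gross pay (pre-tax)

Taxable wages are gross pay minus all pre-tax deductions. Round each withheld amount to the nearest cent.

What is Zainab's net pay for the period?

$1,342.90

403(b): $2,080.35 × 0.06 = $124.82
457(b) deferral: $2,080.35 × 0.0607 = $126.28
Pre-tax total = $124.82 + $126.28 = $251.10
Taxable wages = $2,080.35 − $251.10 = $1,829.25
City income tax: $1,829.25 × 0.035 = $64.02
State withholding: $1,829.25 × 0.09 = $164.63
Social Security (OASDI): $2,080.35 × 0.05 = $104.02
Paid family leave insurance: $2,080.35 × 0.004 = $8.32
AD&D insurance premium: $120.60
Employee stock purchase plan: $2,080.35 × 0.0119 = $24.76
Total deductions = $124.82 + $126.28 + $64.02 + $164.63 + $104.02 + $8.32 + $120.60 + $24.76 = $737.45
Net pay = $2,080.35 − $737.45 = $1,342.90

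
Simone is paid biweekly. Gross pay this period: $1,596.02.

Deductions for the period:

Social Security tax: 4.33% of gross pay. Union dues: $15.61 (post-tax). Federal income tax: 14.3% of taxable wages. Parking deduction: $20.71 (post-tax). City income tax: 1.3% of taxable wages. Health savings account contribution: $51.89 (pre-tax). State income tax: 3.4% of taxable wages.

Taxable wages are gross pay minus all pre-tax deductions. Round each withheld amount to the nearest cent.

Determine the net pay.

$1,145.32

Health savings account contribution: $51.89
Taxable wages = $1,596.02 − $51.89 = $1,544.13
Federal income tax: $1,544.13 × 0.143 = $220.81
City income tax: $1,544.13 × 0.013 = $20.07
State income tax: $1,544.13 × 0.034 = $52.50
Social Security tax: $1,596.02 × 0.0433 = $69.11
Parking deduction: $20.71
Union dues: $15.61
Total deductions = $51.89 + $220.81 + $20.07 + $52.50 + $69.11 + $20.71 + $15.61 = $450.70
Net pay = $1,596.02 − $450.70 = $1,145.32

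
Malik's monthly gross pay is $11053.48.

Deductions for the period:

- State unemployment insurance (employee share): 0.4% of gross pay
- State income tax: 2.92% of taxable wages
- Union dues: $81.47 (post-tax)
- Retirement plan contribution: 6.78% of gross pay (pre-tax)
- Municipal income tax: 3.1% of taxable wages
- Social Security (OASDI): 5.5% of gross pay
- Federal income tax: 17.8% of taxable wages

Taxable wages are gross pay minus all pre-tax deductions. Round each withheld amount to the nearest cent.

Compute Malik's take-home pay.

$7116.00

Retirement plan contribution: $11053.48 × 0.0678 = $749.43
Taxable wages = $11053.48 − $749.43 = $10304.05
State income tax: $10304.05 × 0.0292 = $300.88
Federal income tax: $10304.05 × 0.178 = $1834.12
Municipal income tax: $10304.05 × 0.031 = $319.43
State unemployment insurance (employee share): $11053.48 × 0.004 = $44.21
Social Security (OASDI): $11053.48 × 0.055 = $607.94
Union dues: $81.47
Total deductions = $749.43 + $300.88 + $1834.12 + $319.43 + $44.21 + $607.94 + $81.47 = $3937.48
Net pay = $11053.48 − $3937.48 = $7116.00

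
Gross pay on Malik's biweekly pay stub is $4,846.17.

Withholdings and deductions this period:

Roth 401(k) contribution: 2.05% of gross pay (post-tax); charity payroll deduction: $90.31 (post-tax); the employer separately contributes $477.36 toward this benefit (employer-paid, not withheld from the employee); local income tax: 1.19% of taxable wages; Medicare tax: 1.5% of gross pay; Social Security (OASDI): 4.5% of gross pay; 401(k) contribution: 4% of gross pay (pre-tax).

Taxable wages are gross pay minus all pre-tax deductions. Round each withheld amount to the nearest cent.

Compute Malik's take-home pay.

$4,116.53

401(k) contribution: $4,846.17 × 0.04 = $193.85
Taxable wages = $4,846.17 − $193.85 = $4,652.32
Local income tax: $4,652.32 × 0.0119 = $55.36
Medicare tax: $4,846.17 × 0.015 = $72.69
Social Security (OASDI): $4,846.17 × 0.045 = $218.08
Roth 401(k) contribution: $4,846.17 × 0.0205 = $99.35
Charity payroll deduction: $90.31
(Employer's $477.36 toward charity payroll deduction is not withheld from the employee.)
Total deductions = $193.85 + $55.36 + $72.69 + $218.08 + $99.35 + $90.31 = $729.64
Net pay = $4,846.17 − $729.64 = $4,116.53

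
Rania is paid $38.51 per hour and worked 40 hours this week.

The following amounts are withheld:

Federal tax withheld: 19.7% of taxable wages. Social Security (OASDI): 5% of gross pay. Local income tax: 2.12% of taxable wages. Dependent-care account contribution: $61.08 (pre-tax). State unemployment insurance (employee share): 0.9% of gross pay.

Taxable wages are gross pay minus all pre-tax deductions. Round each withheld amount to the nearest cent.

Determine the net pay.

$1,065.65

Gross pay: 40 × $38.51 = $1,540.40
Dependent-care account contribution: $61.08
Taxable wages = $1,540.40 − $61.08 = $1,479.32
Federal tax withheld: $1,479.32 × 0.197 = $291.43
Local income tax: $1,479.32 × 0.0212 = $31.36
State unemployment insurance (employee share): $1,540.40 × 0.009 = $13.86
Social Security (OASDI): $1,540.40 × 0.05 = $77.02
Total deductions = $61.08 + $291.43 + $31.36 + $13.86 + $77.02 = $474.75
Net pay = $1,540.40 − $474.75 = $1,065.65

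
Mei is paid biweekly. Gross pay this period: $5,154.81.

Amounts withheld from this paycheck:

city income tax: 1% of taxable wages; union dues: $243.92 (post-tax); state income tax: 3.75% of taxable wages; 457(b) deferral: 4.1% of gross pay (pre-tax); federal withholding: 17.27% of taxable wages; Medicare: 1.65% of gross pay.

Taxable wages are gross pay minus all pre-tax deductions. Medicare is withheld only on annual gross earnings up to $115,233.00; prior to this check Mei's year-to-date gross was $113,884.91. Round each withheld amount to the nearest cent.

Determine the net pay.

$3,588.75

457(b) deferral: $5,154.81 × 0.041 = $211.35
Taxable wages = $5,154.81 − $211.35 = $4,943.46
City income tax: $4,943.46 × 0.01 = $49.43
Federal withholding: $4,943.46 × 0.1727 = $853.74
State income tax: $4,943.46 × 0.0375 = $185.38
Medicare: only $115,233.00 − $113,884.91 = $1,348.09 of this check is subject → $1,348.09 × 0.0165 = $22.24
Union dues: $243.92
Total deductions = $211.35 + $49.43 + $853.74 + $185.38 + $22.24 + $243.92 = $1,566.06
Net pay = $5,154.81 − $1,566.06 = $3,588.75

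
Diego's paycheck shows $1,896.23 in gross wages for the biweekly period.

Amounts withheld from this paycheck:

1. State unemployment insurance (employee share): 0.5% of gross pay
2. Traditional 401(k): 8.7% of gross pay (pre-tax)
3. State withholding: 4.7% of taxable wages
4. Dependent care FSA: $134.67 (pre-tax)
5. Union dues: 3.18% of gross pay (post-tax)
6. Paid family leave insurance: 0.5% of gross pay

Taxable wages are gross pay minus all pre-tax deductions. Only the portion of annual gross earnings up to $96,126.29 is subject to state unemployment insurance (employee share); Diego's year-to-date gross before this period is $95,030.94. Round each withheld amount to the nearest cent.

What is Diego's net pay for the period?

Dependent care FSA: $134.67
Traditional 401(k): $1,896.23 × 0.087 = $164.97
Pre-tax total = $134.67 + $164.97 = $299.64
Taxable wages = $1,896.23 − $299.64 = $1,596.59
State withholding: $1,596.59 × 0.047 = $75.04
State unemployment insurance (employee share): only $96,126.29 − $95,030.94 = $1,095.35 of this check is subject → $1,095.35 × 0.005 = $5.48
Paid family leave insurance: $1,896.23 × 0.005 = $9.48
Union dues: $1,896.23 × 0.0318 = $60.30
Total deductions = $134.67 + $164.97 + $75.04 + $5.48 + $9.48 + $60.30 = $449.94
Net pay = $1,896.23 − $449.94 = $1,446.29

$1,446.29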